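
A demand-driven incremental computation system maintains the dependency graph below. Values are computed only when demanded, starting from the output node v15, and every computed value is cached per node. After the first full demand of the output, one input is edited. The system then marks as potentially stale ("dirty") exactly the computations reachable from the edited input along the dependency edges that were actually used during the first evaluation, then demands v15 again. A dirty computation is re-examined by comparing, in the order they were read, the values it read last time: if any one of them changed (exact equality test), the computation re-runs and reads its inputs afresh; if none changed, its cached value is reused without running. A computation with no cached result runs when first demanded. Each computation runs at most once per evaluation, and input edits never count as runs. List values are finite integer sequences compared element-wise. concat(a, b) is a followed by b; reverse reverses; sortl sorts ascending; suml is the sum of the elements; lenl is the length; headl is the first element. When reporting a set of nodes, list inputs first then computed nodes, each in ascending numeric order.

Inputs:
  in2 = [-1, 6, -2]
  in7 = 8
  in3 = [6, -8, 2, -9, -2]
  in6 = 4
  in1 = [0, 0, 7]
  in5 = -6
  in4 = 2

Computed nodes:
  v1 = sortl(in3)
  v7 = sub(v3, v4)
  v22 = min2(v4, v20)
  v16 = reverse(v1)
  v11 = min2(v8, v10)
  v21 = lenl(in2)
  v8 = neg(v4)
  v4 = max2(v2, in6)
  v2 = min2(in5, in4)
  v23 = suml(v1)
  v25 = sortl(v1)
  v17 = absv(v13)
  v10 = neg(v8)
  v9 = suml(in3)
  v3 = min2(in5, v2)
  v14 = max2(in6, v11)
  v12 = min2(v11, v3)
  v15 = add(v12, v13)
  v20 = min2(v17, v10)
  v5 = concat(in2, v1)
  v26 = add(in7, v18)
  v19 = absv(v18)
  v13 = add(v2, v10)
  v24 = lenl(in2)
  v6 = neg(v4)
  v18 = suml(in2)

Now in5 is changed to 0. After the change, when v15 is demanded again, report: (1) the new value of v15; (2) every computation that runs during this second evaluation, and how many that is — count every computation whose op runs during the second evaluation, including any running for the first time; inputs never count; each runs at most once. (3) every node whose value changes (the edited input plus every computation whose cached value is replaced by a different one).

New value of v15: 0.
Computations that run: v2, v3, v4, v12, v13, v15 — 6 in total.
Values that change: in5, v2, v3, v12, v13, v15.
Key observation: the cutoff stops propagation at v8 — its inputs' values are unchanged, so it reuses its cache.

First evaluation (everything demanded from the output):
  v2 = min2(-6, 2) = -6
  v3 = min2(-6, -6) = -6
  v4 = max2(-6, 4) = 4
  v8 = neg(4) = -4
  v10 = neg(-4) = 4
  v11 = min2(-4, 4) = -4
  v12 = min2(-4, -6) = -6
  v13 = add(-6, 4) = -2
  v15 = add(-6, -2) = -8

Propagation after the edit:
  v2: runs — in5 -6->0; result 0.
  v3: runs — in5 -6->0; v2 -6->0; result 0.
  v4: runs — v2 -6->0; result 4 (same value as before).
  v8: checked — values it read are unchanged (v4 unchanged); reused cached -4 without running.
  v10: checked — values it read are unchanged (v8 unchanged); reused cached 4 without running.
  v11: checked — values it read are unchanged (v8 unchanged, v10 unchanged); reused cached -4 without running.
  v12: runs — v3 -6->0; result -4.
  v13: runs — v2 -6->0; result 4.
  v15: runs — v12 -6->-4; v13 -2->4; result 0.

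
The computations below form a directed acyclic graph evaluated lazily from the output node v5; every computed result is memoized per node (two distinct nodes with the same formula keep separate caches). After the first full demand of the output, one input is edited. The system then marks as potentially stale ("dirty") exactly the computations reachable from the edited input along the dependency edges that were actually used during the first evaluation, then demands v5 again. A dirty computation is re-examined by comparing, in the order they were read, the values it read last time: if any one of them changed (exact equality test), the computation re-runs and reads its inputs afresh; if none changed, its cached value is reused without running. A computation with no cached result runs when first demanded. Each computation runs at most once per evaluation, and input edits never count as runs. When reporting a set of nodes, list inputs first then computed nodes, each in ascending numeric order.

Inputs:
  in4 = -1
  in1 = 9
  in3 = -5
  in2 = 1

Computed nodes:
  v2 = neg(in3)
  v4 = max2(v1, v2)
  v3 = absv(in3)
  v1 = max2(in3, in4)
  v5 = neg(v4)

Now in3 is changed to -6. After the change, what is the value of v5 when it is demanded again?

First demand of the output computes:
  v1 = max2(-5, -1) = -1
  v2 = neg(-5) = 5
  v4 = max2(-1, 5) = 5
  v5 = neg(5) = -5

After the edit, cleaning proceeds:
  v1: a read changed (in3 -5->-6) — executes, giving -1 — identical to its old value.
  v2: a read changed (in3 -5->-6) — executes, giving 6.
  v4: a read changed (v2 5->6) — executes, giving 6.
  v5: a read changed (v4 5->6) — executes, giving -6.

Demanding v5 again yields -6.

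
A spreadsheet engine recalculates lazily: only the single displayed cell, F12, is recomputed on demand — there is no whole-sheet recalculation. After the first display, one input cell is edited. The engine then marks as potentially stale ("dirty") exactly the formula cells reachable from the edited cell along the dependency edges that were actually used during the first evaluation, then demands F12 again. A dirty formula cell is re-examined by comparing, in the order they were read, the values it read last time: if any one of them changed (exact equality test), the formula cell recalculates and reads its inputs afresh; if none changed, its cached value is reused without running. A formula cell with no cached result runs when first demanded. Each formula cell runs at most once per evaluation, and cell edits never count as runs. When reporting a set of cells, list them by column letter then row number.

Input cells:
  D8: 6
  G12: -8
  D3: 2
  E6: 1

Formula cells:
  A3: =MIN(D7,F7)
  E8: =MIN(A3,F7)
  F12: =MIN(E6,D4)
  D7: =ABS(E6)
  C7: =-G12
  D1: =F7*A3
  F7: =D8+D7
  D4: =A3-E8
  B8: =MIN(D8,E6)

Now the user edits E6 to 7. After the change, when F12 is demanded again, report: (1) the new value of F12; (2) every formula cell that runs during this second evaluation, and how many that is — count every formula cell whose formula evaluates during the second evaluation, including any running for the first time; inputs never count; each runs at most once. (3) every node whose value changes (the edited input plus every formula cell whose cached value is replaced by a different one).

New value of F12: 0.
Formula cells that run: A3, D4, D7, E8, F7, F12 — 6 in total.
Values that change: A3, D7, E6, E8, F7.

First evaluation (everything demanded from the output):
  D7 = ABS(1) = 1
  F7 = 6 + 1 = 7
  A3 = MIN(1, 7) = 1
  E8 = MIN(1, 7) = 1
  D4 = 1 - 1 = 0
  F12 = MIN(1, 0) = 0

Propagation after the edit:
  D7: runs — E6 1->7; result 7.
  F7: runs — D7 1->7; result 13.
  A3: runs — D7 1->7; F7 7->13; result 7.
  E8: runs — A3 1->7; F7 7->13; result 7.
  D4: runs — A3 1->7; E8 1->7; result 0 (same value as before).
  F12: runs — E6 1->7; result 0 (same value as before).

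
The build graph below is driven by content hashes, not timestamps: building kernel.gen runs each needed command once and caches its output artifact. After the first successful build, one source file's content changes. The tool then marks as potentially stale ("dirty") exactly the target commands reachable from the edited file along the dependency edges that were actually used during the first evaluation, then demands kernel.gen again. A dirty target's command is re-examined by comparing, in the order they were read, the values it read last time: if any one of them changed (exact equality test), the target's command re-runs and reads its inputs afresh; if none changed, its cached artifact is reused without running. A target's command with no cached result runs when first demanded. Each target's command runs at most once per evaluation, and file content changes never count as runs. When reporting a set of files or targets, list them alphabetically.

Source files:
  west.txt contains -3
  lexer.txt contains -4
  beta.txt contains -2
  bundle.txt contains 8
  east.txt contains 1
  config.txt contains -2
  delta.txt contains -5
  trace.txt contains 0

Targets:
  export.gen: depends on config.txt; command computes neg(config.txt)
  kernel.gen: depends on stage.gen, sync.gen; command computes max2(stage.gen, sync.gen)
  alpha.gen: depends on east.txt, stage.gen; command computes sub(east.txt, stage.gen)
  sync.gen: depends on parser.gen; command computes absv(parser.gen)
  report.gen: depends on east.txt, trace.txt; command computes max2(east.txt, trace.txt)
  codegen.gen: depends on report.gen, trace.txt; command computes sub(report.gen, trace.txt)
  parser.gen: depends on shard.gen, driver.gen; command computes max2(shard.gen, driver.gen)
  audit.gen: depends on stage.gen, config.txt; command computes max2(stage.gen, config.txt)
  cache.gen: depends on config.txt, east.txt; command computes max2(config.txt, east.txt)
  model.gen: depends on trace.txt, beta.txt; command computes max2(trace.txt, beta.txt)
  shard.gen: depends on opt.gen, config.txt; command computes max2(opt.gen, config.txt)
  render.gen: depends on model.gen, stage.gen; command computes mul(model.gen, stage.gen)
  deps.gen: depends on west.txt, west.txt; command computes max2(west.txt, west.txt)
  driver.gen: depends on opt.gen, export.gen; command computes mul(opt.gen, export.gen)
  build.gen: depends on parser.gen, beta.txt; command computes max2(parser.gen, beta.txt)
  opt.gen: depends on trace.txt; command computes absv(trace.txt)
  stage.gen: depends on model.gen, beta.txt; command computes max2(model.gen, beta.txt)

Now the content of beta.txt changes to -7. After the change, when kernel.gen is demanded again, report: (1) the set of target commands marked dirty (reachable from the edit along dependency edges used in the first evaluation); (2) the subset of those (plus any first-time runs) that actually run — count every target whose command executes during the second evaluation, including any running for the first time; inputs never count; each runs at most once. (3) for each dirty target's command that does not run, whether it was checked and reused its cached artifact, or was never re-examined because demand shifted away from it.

Initial pass — values computed on the first demand:
  export.gen = neg(-2) = 2
  model.gen = max2(0, -2) = 0
  opt.gen = absv(0) = 0
  driver.gen = mul(0, 2) = 0
  shard.gen = max2(0, -2) = 0
  parser.gen = max2(0, 0) = 0
  stage.gen = max2(0, -2) = 0
  sync.gen = absv(0) = 0
  kernel.gen = max2(0, 0) = 0

Second demand — change propagation:
  model.gen: re-runs because beta.txt -2->-7; new result 0 (unchanged).
  stage.gen: re-runs because beta.txt -2->-7; new result 0 (unchanged).
  kernel.gen: re-examined; everything it read last time is the same (stage.gen unchanged, sync.gen unchanged) — cache 0 kept, no run.

The important point: at kernel.gen every value read last time is unchanged, so the dirty flag clears without a run.

Dirty set: kernel.gen, model.gen, stage.gen.
Run set: model.gen, stage.gen (2 run).
Re-examined without running (cache reused): kernel.gen.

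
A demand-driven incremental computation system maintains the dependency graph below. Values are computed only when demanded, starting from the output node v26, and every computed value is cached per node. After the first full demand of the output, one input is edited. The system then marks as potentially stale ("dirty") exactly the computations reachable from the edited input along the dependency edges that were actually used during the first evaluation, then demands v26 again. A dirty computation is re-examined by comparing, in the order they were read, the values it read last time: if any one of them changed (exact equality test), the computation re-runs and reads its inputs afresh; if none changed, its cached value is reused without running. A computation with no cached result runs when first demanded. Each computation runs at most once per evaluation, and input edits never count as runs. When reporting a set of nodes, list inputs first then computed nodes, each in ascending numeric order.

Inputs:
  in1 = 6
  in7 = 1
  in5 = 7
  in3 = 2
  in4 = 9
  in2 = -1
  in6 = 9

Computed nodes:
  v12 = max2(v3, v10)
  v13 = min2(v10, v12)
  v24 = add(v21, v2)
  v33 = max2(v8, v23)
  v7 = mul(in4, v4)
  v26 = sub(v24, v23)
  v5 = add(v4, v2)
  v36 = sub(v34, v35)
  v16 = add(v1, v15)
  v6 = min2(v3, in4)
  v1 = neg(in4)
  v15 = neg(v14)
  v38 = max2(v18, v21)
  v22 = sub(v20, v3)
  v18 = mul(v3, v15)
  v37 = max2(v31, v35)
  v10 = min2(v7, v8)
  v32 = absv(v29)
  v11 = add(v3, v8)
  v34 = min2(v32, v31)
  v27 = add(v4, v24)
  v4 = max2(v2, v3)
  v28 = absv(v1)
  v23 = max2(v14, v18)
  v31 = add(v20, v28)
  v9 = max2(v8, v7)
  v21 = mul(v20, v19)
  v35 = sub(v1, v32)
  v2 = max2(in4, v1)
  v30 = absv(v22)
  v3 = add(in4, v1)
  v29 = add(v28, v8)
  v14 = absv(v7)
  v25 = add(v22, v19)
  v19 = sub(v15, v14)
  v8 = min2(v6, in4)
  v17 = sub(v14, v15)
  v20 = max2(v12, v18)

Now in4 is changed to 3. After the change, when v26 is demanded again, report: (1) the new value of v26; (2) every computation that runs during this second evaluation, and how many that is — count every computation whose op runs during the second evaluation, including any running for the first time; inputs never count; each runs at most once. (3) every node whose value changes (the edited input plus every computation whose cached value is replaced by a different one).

First evaluation (everything demanded from the output):
  v1 = neg(9) = -9
  v2 = max2(9, -9) = 9
  v3 = add(9, -9) = 0
  v4 = max2(9, 0) = 9
  v6 = min2(0, 9) = 0
  v7 = mul(9, 9) = 81
  v8 = min2(0, 9) = 0
  v10 = min2(81, 0) = 0
  v12 = max2(0, 0) = 0
  v14 = absv(81) = 81
  v15 = neg(81) = -81
  v18 = mul(0, -81) = 0
  v19 = sub(-81, 81) = -162
  v20 = max2(0, 0) = 0
  v21 = mul(0, -162) = 0
  v23 = max2(81, 0) = 81
  v24 = add(0, 9) = 9
  v26 = sub(9, 81) = -72

Propagation after the edit:
  v1: runs — in4 9->3; result -3.
  v2: runs — in4 9->3; v1 -9->-3; result 3.
  v3: runs — in4 9->3; v1 -9->-3; result 0 (same value as before).
  v4: runs — v2 9->3; result 3.
  v6: runs — in4 9->3; result 0 (same value as before).
  v7: runs — in4 9->3; v4 9->3; result 9.
  v8: runs — in4 9->3; result 0 (same value as before).
  v10: runs — v7 81->9; result 0 (same value as before).
  v12: checked — values it read are unchanged (v3 unchanged, v10 unchanged); reused cached 0 without running.
  v14: runs — v7 81->9; result 9.
  v15: runs — v14 81->9; result -9.
  v18: runs — v15 -81->-9; result 0 (same value as before).
  v19: runs — v15 -81->-9; v14 81->9; result -18.
  v20: checked — values it read are unchanged (v12 unchanged, v18 unchanged); reused cached 0 without running.
  v21: runs — v19 -162->-18; result 0 (same value as before).
  v23: runs — v14 81->9; result 9.
  v24: runs — v2 9->3; result 3.
  v26: runs — v24 9->3; v23 81->9; result -6.

Key observation: the cutoff stops propagation at v12 — its inputs' values are unchanged, so it reuses its cache.

New value of v26: -6.
Computations that run: v1, v2, v3, v4, v6, v7, v8, v10, v14, v15, v18, v19, v21, v23, v24, v26 — 16 in total.
Values that change: in4, v1, v2, v4, v7, v14, v15, v19, v23, v24, v26.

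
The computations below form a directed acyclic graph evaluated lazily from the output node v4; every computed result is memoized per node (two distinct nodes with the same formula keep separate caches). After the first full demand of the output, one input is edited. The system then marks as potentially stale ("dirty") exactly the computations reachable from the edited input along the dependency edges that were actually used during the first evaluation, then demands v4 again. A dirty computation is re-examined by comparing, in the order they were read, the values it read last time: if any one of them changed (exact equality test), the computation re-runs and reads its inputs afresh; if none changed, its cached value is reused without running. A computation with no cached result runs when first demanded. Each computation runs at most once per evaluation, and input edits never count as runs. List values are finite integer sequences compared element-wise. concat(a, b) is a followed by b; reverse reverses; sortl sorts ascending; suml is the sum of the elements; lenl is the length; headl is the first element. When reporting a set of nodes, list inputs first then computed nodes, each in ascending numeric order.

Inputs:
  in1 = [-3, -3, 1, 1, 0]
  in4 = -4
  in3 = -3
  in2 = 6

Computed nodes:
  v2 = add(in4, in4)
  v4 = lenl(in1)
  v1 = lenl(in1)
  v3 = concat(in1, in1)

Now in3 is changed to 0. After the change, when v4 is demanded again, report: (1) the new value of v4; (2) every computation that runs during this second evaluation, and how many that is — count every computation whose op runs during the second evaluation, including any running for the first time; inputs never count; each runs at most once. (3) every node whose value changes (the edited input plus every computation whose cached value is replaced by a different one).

Demanding v4 again yields 5.
0 computations run: none.
The nodes whose values change: in3.
Note the shortcut — nothing in the graph depends on in3 at all, so no recomputation happens.

First demand of the output computes:
  v4 = lenl([-3, -3, 1, 1, 0]) = 5

After the edit, cleaning proceeds:
  no node depends on in3 at all; the second demand re-runs nothing.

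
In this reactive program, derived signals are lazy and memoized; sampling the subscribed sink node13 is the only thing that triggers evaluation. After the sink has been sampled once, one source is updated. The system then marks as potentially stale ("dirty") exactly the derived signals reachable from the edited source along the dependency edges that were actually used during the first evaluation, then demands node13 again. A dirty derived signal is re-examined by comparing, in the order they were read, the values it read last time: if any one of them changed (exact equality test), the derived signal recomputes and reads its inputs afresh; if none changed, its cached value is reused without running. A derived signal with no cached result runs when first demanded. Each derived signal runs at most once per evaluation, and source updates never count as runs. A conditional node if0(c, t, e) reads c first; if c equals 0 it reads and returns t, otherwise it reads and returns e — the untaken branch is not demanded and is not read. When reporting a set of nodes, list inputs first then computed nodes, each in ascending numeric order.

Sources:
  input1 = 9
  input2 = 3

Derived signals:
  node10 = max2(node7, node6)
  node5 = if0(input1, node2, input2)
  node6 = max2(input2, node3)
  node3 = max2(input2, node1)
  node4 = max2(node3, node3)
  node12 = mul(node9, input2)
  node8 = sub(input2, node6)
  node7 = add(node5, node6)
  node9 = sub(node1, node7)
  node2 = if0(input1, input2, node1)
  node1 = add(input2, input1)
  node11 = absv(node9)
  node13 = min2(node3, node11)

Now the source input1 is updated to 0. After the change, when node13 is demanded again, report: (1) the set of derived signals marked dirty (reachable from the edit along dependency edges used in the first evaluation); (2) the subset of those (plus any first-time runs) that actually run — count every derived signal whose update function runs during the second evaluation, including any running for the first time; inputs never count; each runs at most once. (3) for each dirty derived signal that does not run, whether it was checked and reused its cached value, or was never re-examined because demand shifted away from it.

First demand of the output computes:
  node1 = add(3, 9) = 12
  node3 = max2(3, 12) = 12
  node5 = if0(input1=9 -> else branch input2) = 3
  node6 = max2(3, 12) = 12
  node7 = add(3, 12) = 15
  node9 = sub(12, 15) = -3
  node11 = absv(-3) = 3
  node13 = min2(12, 3) = 3

After the edit, cleaning proceeds:
  node1: a read changed (input1 9->0) — executes, giving 3.
  node2: had never run; runs now, result 3.
  node3: a read changed (node1 12->3) — executes, giving 3.
  node5: a read changed (input1 9->0) — executes, giving 3 — identical to its old value.
  node6: a read changed (node3 12->3) — executes, giving 3.
  node7: a read changed (node6 12->3) — executes, giving 6.
  node9: a read changed (node1 12->3; node7 15->6) — executes, giving -3 — identical to its old value.
  node11: dirty, but its reads are unchanged (node9 unchanged); cached 3 stands.
  node13: a read changed (node3 12->3) — executes, giving 3 — identical to its old value.

Note the branch switch — node2 had no cache and runs now for the first time.

The edit dirties: node1, node3, node5, node6, node7, node9, node11, node13.
8 derived signals run: node1, node2, node3, node5, node6, node7, node9, node13.
Cache hits after checking: node11.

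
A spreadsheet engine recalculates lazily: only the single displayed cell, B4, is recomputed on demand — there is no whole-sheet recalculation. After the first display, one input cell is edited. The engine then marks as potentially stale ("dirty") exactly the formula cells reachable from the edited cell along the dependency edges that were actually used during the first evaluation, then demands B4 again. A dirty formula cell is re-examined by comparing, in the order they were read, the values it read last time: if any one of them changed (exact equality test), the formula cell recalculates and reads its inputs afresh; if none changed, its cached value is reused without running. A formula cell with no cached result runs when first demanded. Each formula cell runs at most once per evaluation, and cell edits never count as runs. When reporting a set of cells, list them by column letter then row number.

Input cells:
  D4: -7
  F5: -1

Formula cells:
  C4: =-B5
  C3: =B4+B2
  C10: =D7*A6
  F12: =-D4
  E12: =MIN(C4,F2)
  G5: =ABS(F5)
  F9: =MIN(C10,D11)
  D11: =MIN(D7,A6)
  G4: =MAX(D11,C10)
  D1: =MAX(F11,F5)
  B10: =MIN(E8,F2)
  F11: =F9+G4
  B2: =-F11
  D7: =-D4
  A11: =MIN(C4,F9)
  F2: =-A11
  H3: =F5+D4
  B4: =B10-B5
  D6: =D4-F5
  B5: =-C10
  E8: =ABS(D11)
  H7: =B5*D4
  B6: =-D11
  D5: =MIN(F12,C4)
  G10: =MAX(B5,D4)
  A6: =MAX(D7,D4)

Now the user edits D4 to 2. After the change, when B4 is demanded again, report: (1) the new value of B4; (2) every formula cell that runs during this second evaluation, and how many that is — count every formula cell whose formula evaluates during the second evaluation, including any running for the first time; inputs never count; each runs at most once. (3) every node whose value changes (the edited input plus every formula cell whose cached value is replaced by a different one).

New value of B4: -2.
Formula cells that run: A6, A11, B4, B5, B10, C4, C10, D7, D11, E8, F2, F9 — 12 in total.
Values that change: A6, A11, B4, B5, B10, C4, C10, D4, D7, D11, E8, F2, F9.

First evaluation (everything demanded from the output):
  D7 = -(-7) = 7
  A6 = MAX(7, -7) = 7
  C10 = 7 * 7 = 49
  B5 = -(49) = -49
  C4 = -(-49) = 49
  D11 = MIN(7, 7) = 7
  E8 = ABS(7) = 7
  F9 = MIN(49, 7) = 7
  A11 = MIN(49, 7) = 7
  F2 = -(7) = -7
  B10 = MIN(7, -7) = -7
  B4 = -7 - -49 = 42

Propagation after the edit:
  D7: runs — D4 -7->2; result -2.
  A6: runs — D7 7->-2; D4 -7->2; result 2.
  C10: runs — D7 7->-2; A6 7->2; result -4.
  B5: runs — C10 49->-4; result 4.
  C4: runs — B5 -49->4; result -4.
  D11: runs — D7 7->-2; A6 7->2; result -2.
  E8: runs — D11 7->-2; result 2.
  F9: runs — C10 49->-4; D11 7->-2; result -4.
  A11: runs — C4 49->-4; F9 7->-4; result -4.
  F2: runs — A11 7->-4; result 4.
  B10: runs — E8 7->2; F2 -7->4; result 2.
  B4: runs — B10 -7->2; B5 -49->4; result -2.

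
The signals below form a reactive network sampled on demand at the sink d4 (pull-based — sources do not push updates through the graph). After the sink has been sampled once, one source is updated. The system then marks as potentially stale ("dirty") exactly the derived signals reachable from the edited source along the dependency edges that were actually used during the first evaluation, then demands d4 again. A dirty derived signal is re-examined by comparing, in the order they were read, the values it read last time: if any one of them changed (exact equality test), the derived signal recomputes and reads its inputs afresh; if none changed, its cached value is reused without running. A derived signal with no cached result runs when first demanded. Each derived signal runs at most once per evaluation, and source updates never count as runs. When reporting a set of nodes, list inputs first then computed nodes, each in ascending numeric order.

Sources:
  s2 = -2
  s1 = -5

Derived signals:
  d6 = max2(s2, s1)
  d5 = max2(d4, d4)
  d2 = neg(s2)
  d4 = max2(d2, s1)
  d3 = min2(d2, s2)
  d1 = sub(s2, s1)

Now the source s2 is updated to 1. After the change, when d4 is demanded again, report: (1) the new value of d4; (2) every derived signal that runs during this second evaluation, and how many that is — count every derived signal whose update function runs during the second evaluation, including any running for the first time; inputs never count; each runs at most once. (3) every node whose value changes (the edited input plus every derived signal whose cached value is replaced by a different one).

d4 now evaluates to -1.
Run set: d2, d4 (2 run).
Changed values: s2, d2, d4.

Initial pass — values computed on the first demand:
  d2 = neg(-2) = 2
  d4 = max2(2, -5) = 2

Second demand — change propagation:
  d2: re-runs because s2 -2->1; new result -1.
  d4: re-runs because d2 2->-1; new result -1.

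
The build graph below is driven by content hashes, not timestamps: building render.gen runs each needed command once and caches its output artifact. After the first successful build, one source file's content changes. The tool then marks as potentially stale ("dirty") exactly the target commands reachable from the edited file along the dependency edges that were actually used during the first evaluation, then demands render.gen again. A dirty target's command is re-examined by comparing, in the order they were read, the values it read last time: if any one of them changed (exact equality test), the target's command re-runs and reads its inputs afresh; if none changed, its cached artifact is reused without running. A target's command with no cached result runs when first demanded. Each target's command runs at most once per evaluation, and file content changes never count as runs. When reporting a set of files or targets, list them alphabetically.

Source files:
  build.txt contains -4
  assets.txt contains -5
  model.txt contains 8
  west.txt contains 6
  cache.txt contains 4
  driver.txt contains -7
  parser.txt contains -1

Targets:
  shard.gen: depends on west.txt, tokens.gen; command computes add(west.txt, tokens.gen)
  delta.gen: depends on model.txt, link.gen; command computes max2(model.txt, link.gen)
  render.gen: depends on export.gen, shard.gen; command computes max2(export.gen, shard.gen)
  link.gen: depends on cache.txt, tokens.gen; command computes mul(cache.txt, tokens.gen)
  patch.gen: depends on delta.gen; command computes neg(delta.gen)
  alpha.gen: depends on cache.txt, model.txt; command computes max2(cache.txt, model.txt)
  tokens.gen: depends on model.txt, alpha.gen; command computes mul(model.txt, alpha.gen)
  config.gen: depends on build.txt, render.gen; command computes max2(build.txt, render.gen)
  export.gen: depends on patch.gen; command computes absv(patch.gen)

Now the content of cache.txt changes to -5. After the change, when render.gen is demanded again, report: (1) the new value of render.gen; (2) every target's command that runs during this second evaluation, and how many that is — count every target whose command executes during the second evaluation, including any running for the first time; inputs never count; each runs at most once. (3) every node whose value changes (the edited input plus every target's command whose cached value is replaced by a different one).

render.gen now evaluates to 70.
Run set: alpha.gen, delta.gen, export.gen, link.gen, patch.gen, render.gen (6 run).
Changed values: cache.txt, delta.gen, export.gen, link.gen, patch.gen, render.gen.
The important point: at tokens.gen every value read last time is unchanged, so the dirty flag clears without a run.

Initial pass — values computed on the first demand:
  alpha.gen = max2(4, 8) = 8
  tokens.gen = mul(8, 8) = 64
  link.gen = mul(4, 64) = 256
  delta.gen = max2(8, 256) = 256
  patch.gen = neg(256) = -256
  export.gen = absv(-256) = 256
  shard.gen = add(6, 64) = 70
  render.gen = max2(256, 70) = 256

Second demand — change propagation:
  alpha.gen: re-runs because cache.txt 4->-5; new result 8 (unchanged).
  tokens.gen: re-examined; everything it read last time is the same (model.txt unchanged, alpha.gen unchanged) — cache 64 kept, no run.
  link.gen: re-runs because cache.txt 4->-5; new result -320.
  delta.gen: re-runs because link.gen 256->-320; new result 8.
  patch.gen: re-runs because delta.gen 256->8; new result -8.
  export.gen: re-runs because patch.gen -256->-8; new result 8.
  shard.gen: re-examined; everything it read last time is the same (west.txt unchanged, tokens.gen unchanged) — cache 70 kept, no run.
  render.gen: re-runs because export.gen 256->8; new result 70.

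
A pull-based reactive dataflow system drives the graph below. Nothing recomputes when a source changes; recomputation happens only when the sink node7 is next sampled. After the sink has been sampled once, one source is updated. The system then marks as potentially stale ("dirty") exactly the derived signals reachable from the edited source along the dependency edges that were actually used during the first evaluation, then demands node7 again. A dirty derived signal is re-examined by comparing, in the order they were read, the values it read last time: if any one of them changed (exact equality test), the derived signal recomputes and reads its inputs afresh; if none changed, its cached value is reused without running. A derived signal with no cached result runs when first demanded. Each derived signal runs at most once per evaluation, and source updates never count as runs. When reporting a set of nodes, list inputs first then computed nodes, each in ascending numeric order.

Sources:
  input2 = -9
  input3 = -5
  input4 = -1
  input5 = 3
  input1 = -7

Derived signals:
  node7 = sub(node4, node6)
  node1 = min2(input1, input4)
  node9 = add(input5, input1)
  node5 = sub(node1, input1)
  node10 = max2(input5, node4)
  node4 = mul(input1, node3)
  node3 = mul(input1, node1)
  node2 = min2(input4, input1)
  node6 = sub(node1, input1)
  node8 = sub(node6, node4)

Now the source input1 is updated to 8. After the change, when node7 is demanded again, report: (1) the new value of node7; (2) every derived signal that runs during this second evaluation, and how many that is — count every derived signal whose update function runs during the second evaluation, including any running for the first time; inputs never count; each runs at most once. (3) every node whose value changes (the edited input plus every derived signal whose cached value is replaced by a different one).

First evaluation (everything demanded from the output):
  node1 = min2(-7, -1) = -7
  node3 = mul(-7, -7) = 49
  node4 = mul(-7, 49) = -343
  node6 = sub(-7, -7) = 0
  node7 = sub(-343, 0) = -343

Propagation after the edit:
  node1: runs — input1 -7->8; result -1.
  node3: runs — input1 -7->8; node1 -7->-1; result -8.
  node4: runs — input1 -7->8; node3 49->-8; result -64.
  node6: runs — node1 -7->-1; input1 -7->8; result -9.
  node7: runs — node4 -343->-64; node6 0->-9; result -55.

New value of node7: -55.
Derived signals that run: node1, node3, node4, node6, node7 — 5 in total.
Values that change: input1, node1, node3, node4, node6, node7.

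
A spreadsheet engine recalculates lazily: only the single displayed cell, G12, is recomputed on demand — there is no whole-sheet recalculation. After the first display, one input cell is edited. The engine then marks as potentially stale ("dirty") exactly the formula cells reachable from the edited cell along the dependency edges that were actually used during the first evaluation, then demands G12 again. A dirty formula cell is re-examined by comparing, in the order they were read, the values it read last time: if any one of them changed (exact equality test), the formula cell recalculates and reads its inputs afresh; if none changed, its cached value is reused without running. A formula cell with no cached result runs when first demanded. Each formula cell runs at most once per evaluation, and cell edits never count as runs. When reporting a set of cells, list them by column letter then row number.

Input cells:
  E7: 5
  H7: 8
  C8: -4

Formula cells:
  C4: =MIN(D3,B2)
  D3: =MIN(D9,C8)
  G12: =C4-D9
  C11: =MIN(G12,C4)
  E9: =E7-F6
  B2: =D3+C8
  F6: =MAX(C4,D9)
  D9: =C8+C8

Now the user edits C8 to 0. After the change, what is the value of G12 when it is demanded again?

First evaluation (everything demanded from the output):
  D9 = -4 + -4 = -8
  D3 = MIN(-8, -4) = -8
  B2 = -8 + -4 = -12
  C4 = MIN(-8, -12) = -12
  G12 = -12 - -8 = -4

Propagation after the edit:
  D9: runs — C8 -4->0; C8 -4->0; result 0.
  D3: runs — D9 -8->0; C8 -4->0; result 0.
  B2: runs — D3 -8->0; C8 -4->0; result 0.
  C4: runs — D3 -8->0; B2 -12->0; result 0.
  G12: runs — C4 -12->0; D9 -8->0; result 0.

New value of G12: 0.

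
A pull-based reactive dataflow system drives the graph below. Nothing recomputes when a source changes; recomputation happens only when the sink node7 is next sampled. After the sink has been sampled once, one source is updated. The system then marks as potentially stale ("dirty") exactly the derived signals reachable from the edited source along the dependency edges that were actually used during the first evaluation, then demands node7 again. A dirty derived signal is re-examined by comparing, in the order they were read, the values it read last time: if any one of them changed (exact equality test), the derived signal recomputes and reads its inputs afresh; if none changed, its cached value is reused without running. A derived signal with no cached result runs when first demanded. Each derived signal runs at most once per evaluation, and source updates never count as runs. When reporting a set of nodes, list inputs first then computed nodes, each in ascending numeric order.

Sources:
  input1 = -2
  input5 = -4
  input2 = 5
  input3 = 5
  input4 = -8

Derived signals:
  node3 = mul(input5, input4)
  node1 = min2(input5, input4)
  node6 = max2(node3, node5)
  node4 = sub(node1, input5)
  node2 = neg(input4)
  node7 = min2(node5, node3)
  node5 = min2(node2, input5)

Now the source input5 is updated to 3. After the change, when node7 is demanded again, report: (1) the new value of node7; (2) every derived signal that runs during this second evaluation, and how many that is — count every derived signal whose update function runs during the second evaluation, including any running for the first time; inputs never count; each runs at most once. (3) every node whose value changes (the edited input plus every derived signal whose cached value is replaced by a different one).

First evaluation (everything demanded from the output):
  node2 = neg(-8) = 8
  node3 = mul(-4, -8) = 32
  node5 = min2(8, -4) = -4
  node7 = min2(-4, 32) = -4

Propagation after the edit:
  node3: runs — input5 -4->3; result -24.
  node5: runs — input5 -4->3; result 3.
  node7: runs — node5 -4->3; node3 32->-24; result -24.

New value of node7: -24.
Derived signals that run: node3, node5, node7 — 3 in total.
Values that change: input5, node3, node5, node7.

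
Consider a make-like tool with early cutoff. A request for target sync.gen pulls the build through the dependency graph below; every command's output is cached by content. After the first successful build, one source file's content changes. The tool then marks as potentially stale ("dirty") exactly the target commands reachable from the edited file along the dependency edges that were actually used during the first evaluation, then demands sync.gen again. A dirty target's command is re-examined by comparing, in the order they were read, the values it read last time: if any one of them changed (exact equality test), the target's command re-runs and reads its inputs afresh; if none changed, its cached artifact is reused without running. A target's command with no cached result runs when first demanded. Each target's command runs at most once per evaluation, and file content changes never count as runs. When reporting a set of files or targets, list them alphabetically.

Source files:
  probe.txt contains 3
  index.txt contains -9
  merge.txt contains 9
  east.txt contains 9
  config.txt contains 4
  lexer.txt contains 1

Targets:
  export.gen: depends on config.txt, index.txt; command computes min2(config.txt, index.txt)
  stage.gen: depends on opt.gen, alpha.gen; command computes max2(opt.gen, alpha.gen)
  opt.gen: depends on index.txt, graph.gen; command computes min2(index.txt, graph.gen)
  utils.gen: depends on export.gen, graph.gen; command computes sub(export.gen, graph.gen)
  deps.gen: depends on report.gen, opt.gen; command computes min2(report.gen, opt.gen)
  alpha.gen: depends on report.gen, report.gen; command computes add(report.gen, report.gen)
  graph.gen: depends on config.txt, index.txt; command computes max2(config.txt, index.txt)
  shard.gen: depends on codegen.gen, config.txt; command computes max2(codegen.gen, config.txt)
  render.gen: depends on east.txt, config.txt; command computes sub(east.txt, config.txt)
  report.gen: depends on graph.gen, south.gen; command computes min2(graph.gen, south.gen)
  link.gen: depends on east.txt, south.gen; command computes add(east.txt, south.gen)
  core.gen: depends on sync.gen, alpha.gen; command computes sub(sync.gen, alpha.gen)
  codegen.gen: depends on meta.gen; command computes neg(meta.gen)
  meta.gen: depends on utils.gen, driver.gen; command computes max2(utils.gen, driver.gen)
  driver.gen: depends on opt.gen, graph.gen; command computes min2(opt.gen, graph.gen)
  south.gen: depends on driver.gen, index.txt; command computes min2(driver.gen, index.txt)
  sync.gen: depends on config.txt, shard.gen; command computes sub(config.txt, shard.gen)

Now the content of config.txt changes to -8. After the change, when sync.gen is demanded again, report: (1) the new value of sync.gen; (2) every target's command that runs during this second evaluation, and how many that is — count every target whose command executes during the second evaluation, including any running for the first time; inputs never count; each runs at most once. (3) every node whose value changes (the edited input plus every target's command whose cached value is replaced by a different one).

Demanding sync.gen again yields -9.
9 target commands run: codegen.gen, driver.gen, export.gen, graph.gen, meta.gen, opt.gen, shard.gen, sync.gen, utils.gen.
The nodes whose values change: codegen.gen, config.txt, graph.gen, meta.gen, shard.gen, sync.gen, utils.gen.

First demand of the output computes:
  export.gen = min2(4, -9) = -9
  graph.gen = max2(4, -9) = 4
  opt.gen = min2(-9, 4) = -9
  driver.gen = min2(-9, 4) = -9
  utils.gen = sub(-9, 4) = -13
  meta.gen = max2(-13, -9) = -9
  codegen.gen = neg(-9) = 9
  shard.gen = max2(9, 4) = 9
  sync.gen = sub(4, 9) = -5

After the edit, cleaning proceeds:
  export.gen: a read changed (config.txt 4->-8) — executes, giving -9 — identical to its old value.
  graph.gen: a read changed (config.txt 4->-8) — executes, giving -8.
  opt.gen: a read changed (graph.gen 4->-8) — executes, giving -9 — identical to its old value.
  driver.gen: a read changed (graph.gen 4->-8) — executes, giving -9 — identical to its old value.
  utils.gen: a read changed (graph.gen 4->-8) — executes, giving -1.
  meta.gen: a read changed (utils.gen -13->-1) — executes, giving -1.
  codegen.gen: a read changed (meta.gen -9->-1) — executes, giving 1.
  shard.gen: a read changed (codegen.gen 9->1; config.txt 4->-8) — executes, giving 1.
  sync.gen: a read changed (config.txt 4->-8; shard.gen 9->1) — executes, giving -9.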